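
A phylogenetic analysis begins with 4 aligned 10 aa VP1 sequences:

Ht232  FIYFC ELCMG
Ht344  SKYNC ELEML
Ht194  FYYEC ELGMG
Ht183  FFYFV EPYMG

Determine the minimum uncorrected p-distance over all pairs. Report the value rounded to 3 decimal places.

Pairwise Hamming distances:
  Ht232 vs Ht344: 5
  Ht232 vs Ht194: 3
  Ht232 vs Ht183: 4
  Ht344 vs Ht194: 5
  Ht344 vs Ht183: 7
  Ht194 vs Ht183: 5
The smallest is 3 mismatches, between Ht232 and Ht194; p = 3/10 = 0.300.

0.300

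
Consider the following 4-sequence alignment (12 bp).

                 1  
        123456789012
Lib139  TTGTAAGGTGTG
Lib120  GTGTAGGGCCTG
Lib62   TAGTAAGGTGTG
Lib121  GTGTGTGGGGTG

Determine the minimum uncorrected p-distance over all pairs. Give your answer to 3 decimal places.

0.083

Pairwise Hamming distances:
  Lib139 vs Lib120: 4
  Lib139 vs Lib62: 1
  Lib139 vs Lib121: 4
  Lib120 vs Lib62: 5
  Lib120 vs Lib121: 4
  Lib62 vs Lib121: 5
The smallest is 1 mismatch, between Lib139 and Lib62; p = 1/12 = 0.083.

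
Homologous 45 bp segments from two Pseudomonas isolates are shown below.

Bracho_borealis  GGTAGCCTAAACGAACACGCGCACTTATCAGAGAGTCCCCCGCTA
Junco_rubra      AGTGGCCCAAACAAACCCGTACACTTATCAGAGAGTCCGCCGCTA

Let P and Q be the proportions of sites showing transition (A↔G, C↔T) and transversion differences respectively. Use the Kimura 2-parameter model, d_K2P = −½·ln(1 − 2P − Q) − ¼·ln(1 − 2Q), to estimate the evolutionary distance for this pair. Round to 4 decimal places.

The sequences differ at positions 1 (G/A, transition), 4 (A/G, transition), 8 (T/C, transition), 13 (G/A, transition), 17 (A/C, transversion), 20 (C/T, transition), 21 (G/A, transition), 39 (C/G, transversion).
Of the 8 differences, 6 transitions and 2 transversions over 45 sites: P = 6/45 = 0.133333, Q = 2/45 = 0.044444.
d = −0.5·ln(0.688890) − 0.25·ln(0.911112) = −0.5·(-0.372674) − 0.25·(-0.093089) = 0.2096.

0.2096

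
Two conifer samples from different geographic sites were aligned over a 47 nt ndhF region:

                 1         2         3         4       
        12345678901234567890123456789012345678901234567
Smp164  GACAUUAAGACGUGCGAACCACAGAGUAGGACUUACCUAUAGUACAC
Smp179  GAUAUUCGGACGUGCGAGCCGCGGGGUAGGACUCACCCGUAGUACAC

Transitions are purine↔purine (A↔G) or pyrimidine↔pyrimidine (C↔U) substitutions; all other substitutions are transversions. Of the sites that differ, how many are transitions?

Mismatches occur at site 3 (C↔U, transition), site 7 (A↔C, transversion), site 8 (A↔G, transition), site 18 (A↔G, transition), site 21 (A↔G, transition), site 23 (A↔G, transition), site 25 (A↔G, transition), site 34 (U↔C, transition), site 38 (U↔C, transition), site 39 (A↔G, transition).
Of the 10 differences, 9 transitions and 1 transversion, so the answer is 9.

9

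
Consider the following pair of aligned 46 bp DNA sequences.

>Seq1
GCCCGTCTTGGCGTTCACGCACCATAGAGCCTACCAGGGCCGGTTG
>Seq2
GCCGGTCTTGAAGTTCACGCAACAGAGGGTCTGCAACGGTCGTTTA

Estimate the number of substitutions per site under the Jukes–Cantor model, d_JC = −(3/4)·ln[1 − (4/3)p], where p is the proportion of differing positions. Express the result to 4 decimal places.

0.3547

Differing sites — 4:C/G; 11:G/A; 12:C/A; 22:C/A; 25:T/G; 28:A/G; 30:C/T; 33:A/G; 35:C/A; 37:G/C; 40:C/T; 43:G/T; 46:G/A.
p = 13/46 = 0.282609.
d = −0.75 · ln(1 − (4/3)·0.282609) = −0.75 · ln(0.623188) = −0.75 · (-0.472907) = 0.3547.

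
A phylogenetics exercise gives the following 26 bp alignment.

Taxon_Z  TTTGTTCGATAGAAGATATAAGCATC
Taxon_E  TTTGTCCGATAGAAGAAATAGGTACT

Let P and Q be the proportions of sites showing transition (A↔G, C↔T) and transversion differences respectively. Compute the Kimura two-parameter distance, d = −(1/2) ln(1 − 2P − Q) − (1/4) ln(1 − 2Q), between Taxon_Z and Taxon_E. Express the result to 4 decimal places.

The sequences differ at positions 6 (T/C, transition), 17 (T/A, transversion), 21 (A/G, transition), 23 (C/T, transition), 25 (T/C, transition), 26 (C/T, transition).
Of the 6 differences, 5 transitions and 1 transversion over 26 sites: P = 5/26 = 0.192308, Q = 1/26 = 0.038462.
d = −0.5·ln(0.576922) − 0.25·ln(0.923076) = −0.5·(-0.550048) − 0.25·(-0.080044) = 0.2950.

0.2950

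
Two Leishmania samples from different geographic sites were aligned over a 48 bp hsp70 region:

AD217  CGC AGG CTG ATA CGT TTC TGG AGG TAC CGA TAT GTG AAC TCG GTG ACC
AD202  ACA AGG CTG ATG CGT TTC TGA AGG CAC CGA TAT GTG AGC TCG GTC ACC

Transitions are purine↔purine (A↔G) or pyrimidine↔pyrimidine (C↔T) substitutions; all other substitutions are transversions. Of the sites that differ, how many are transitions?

The sequences differ at positions 1 (C/A, transversion), 2 (G/C, transversion), 3 (C/A, transversion), 12 (A/G, transition), 21 (G/A, transition), 25 (T/C, transition), 38 (A/G, transition), 45 (G/C, transversion).
Of the 8 differences, 4 transitions and 4 transversions, so the answer is 4.

4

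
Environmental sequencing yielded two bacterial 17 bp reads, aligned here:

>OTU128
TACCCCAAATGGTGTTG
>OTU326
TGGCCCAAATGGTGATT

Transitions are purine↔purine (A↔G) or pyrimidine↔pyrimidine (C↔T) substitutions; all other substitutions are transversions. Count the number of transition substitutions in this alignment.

1

The sequences differ at positions 2 (A/G, transition), 3 (C/G, transversion), 15 (T/A, transversion), 17 (G/T, transversion).
Of the 4 differences, 1 transition and 3 transversions, so the answer is 1.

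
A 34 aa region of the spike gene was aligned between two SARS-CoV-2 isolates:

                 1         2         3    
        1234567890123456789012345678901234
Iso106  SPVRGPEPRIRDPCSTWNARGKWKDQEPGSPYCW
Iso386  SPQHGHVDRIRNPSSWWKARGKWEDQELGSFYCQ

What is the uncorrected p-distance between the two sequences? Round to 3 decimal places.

0.382

Differing sites — 3:V/Q; 4:R/H; 6:P/H; 7:E/V; 8:P/D; 12:D/N; 14:C/S; 16:T/W; 18:N/K; 24:K/E; 28:P/L; 31:P/F; 34:W/Q.
There are 13 differences over 34 sites, so p = 13/34 = 0.382.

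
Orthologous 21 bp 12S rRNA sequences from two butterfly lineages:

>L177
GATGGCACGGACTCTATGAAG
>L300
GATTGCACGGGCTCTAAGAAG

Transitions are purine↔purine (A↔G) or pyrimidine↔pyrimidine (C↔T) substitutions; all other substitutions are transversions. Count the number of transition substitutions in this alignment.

1

Differing sites — 4:G/T (Tv); 11:A/G (Ti); 17:T/A (Tv).
Of the 3 differences, 1 transition and 2 transversions, so the answer is 1.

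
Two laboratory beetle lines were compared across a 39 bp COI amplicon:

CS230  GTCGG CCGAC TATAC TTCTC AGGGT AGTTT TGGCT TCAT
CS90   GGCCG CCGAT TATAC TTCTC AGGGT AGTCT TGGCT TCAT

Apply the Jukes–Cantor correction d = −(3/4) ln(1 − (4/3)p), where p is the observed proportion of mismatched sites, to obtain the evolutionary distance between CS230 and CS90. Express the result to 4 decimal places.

Mismatches occur at site 2 (T↔G), site 4 (G↔C), site 10 (C↔T), site 29 (T↔C).
p = 4/39 = 0.102564.
d = −0.75 · ln(1 − (4/3)·0.102564) = −0.75 · ln(0.863248) = −0.75 · (-0.147053) = 0.1103.

0.1103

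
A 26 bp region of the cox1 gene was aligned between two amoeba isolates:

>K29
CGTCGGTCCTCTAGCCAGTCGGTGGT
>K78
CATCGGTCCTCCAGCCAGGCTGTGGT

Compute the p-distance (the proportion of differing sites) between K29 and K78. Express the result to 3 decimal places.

0.154

Differing sites — 2:G/A; 12:T/C; 19:T/G; 21:G/T.
There are 4 differences over 26 sites, so p = 4/26 = 0.154.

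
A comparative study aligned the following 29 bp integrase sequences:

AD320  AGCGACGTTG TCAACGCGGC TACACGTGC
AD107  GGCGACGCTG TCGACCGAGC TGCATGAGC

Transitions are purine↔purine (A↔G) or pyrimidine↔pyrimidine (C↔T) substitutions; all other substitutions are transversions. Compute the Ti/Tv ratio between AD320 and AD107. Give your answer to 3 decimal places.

The sequences differ at positions 1 (A/G, transition), 8 (T/C, transition), 13 (A/G, transition), 16 (G/C, transversion), 17 (C/G, transversion), 18 (G/A, transition), 22 (A/G, transition), 25 (C/T, transition), 27 (T/A, transversion).
Of the 9 differences, 6 transitions and 3 transversions, so Ti/Tv = 6/3 = 2.000.

2.000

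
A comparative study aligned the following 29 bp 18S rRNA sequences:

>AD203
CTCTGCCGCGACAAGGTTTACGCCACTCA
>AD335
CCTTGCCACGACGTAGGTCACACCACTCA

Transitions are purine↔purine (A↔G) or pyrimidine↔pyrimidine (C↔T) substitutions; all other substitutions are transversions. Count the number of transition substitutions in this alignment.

7

Differing sites — 2:T/C (Ti); 3:C/T (Ti); 8:G/A (Ti); 13:A/G (Ti); 14:A/T (Tv); 15:G/A (Ti); 17:T/G (Tv); 19:T/C (Ti); 22:G/A (Ti).
Of the 9 differences, 7 transitions and 2 transversions, so the answer is 7.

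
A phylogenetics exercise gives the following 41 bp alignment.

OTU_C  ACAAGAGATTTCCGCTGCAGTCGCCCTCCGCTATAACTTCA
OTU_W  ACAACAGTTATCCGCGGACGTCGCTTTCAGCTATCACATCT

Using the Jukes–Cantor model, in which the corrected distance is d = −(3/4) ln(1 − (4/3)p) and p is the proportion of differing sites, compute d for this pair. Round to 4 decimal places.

Differing sites — 5:G/C; 8:A/T; 10:T/A; 16:T/G; 18:C/A; 19:A/C; 25:C/T; 26:C/T; 29:C/A; 35:A/C; 38:T/A; 41:A/T.
p = 12/41 = 0.292683.
d = −0.75 · ln(1 − (4/3)·0.292683) = −0.75 · ln(0.609756) = −0.75 · (-0.494696) = 0.3710.

0.3710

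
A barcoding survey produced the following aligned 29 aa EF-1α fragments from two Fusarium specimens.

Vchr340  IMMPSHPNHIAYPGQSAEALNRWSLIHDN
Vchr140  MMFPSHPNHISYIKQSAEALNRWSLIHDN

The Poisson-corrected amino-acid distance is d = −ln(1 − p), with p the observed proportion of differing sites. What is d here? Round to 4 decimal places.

0.1892

Mismatches occur at site 1 (I↔M), site 3 (M↔F), site 11 (A↔S), site 13 (P↔I), site 14 (G↔K).
p = 5/29 = 0.172414.
d = −ln(1 − 0.172414) = −ln(0.827586) = 0.1892.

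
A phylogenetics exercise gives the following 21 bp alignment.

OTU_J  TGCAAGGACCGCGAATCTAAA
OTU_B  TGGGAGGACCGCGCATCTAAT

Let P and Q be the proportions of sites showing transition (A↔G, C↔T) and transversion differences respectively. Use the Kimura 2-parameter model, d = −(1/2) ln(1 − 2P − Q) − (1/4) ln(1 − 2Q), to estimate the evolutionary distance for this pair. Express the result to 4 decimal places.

0.2201

The sequences differ at positions 3 (C/G, transversion), 4 (A/G, transition), 14 (A/C, transversion), 21 (A/T, transversion).
Of the 4 differences, 1 transition and 3 transversions over 21 sites: P = 1/21 = 0.047619, Q = 3/21 = 0.142857.
d = −0.5·ln(0.761905) − 0.25·ln(0.714286) = −0.5·(-0.271933) − 0.25·(-0.336472) = 0.2201.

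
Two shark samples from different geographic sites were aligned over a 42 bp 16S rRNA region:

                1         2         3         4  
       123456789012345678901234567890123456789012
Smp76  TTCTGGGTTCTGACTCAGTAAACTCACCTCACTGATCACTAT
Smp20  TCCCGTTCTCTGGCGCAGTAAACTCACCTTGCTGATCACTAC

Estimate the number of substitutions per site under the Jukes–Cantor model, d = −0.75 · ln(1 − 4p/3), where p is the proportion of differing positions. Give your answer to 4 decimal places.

The sequences differ at positions 2 (T/C), 4 (T/C), 6 (G/T), 7 (G/T), 8 (T/C), 13 (A/G), 15 (T/G), 30 (C/T), 31 (A/G), 42 (T/C).
p = 10/42 = 0.238095.
d = −0.75 · ln(1 − (4/3)·0.238095) = −0.75 · ln(0.682540) = −0.75 · (-0.381934) = 0.2865.

0.2865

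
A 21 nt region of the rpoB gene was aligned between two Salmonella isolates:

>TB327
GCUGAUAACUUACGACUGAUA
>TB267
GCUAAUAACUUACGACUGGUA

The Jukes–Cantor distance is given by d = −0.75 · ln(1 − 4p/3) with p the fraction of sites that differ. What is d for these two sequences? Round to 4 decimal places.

0.1019

Mismatches occur at site 4 (G/A), site 19 (A/G).
p = 2/21 = 0.095238.
d = −0.75 · ln(1 − (4/3)·0.095238) = −0.75 · ln(0.873016) = −0.75 · (-0.135801) = 0.1019.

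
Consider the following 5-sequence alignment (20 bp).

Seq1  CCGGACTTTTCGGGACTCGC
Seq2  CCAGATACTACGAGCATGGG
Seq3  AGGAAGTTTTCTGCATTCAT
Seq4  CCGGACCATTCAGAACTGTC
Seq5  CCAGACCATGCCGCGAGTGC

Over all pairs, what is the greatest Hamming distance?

16

Pairwise Hamming distances:
  Seq1 vs Seq2: 10
  Seq1 vs Seq3: 9
  Seq1 vs Seq4: 6
  Seq1 vs Seq5: 10
  Seq2 vs Seq3: 16
  Seq2 vs Seq4: 12
  Seq2 vs Seq5: 11
  Seq3 vs Seq4: 12
  Seq3 vs Seq5: 15
  Seq4 vs Seq5: 9
The largest is 16, between Seq2 and Seq3.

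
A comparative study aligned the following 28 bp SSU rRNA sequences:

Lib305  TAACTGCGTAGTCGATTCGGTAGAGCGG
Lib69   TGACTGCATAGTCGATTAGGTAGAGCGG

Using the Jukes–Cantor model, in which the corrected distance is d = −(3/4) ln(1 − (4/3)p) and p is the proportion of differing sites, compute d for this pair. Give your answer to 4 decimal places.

0.1156

Mismatches occur at site 2 (A↔G), site 8 (G↔A), site 18 (C↔A).
p = 3/28 = 0.107143.
d = −0.75 · ln(1 − (4/3)·0.107143) = −0.75 · ln(0.857143) = −0.75 · (-0.154151) = 0.1156.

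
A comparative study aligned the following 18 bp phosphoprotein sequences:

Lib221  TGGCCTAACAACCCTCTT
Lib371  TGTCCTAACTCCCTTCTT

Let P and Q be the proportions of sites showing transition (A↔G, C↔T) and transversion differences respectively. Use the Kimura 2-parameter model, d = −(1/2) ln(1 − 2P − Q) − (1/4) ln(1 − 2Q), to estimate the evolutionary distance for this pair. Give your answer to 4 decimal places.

0.2641

Mismatches occur at site 3 (G↔T, transversion), site 10 (A↔T, transversion), site 11 (A↔C, transversion), site 14 (C↔T, transition).
Of the 4 differences, 1 transition and 3 transversions over 18 sites: P = 1/18 = 0.055556, Q = 3/18 = 0.166667.
d = −0.5·ln(0.722221) − 0.25·ln(0.666666) = −0.5·(-0.325424) − 0.25·(-0.405466) = 0.2641.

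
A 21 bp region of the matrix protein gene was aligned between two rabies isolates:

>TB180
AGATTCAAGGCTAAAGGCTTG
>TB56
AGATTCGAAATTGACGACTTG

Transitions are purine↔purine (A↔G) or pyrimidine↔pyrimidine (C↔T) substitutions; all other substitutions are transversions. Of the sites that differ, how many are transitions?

6

Differing sites — 7:A/G (Ti); 9:G/A (Ti); 10:G/A (Ti); 11:C/T (Ti); 13:A/G (Ti); 15:A/C (Tv); 17:G/A (Ti).
Of the 7 differences, 6 transitions and 1 transversion, so the answer is 6.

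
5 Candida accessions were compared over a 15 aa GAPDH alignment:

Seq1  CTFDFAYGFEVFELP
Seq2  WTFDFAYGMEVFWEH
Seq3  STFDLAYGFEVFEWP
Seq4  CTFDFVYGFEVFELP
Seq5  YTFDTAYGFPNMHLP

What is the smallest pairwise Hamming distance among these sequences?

Pairwise Hamming distances:
  Seq1 vs Seq2: 5
  Seq1 vs Seq3: 3
  Seq1 vs Seq4: 1
  Seq1 vs Seq5: 6
  Seq2 vs Seq3: 6
  Seq2 vs Seq4: 6
  Seq2 vs Seq5: 9
  Seq3 vs Seq4: 4
  Seq3 vs Seq5: 7
  Seq4 vs Seq5: 7
The smallest is 1, between Seq1 and Seq4.

1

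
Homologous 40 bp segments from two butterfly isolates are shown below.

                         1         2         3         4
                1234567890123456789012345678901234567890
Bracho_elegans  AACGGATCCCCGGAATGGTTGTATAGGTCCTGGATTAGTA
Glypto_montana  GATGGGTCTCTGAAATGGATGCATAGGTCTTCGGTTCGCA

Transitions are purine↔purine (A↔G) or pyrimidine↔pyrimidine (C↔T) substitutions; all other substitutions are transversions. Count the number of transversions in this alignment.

3

Differing sites — 1:A/G (Ti); 3:C/T (Ti); 6:A/G (Ti); 9:C/T (Ti); 11:C/T (Ti); 13:G/A (Ti); 19:T/A (Tv); 22:T/C (Ti); 30:C/T (Ti); 32:G/C (Tv); 34:A/G (Ti); 37:A/C (Tv); 39:T/C (Ti).
Of the 13 differences, 10 transitions and 3 transversions, so the answer is 3.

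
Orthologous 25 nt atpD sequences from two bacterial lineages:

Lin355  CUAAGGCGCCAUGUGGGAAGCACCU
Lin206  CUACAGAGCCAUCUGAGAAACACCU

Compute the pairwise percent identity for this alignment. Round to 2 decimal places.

Differing sites — 4:A/C; 5:G/A; 7:C/A; 13:G/C; 16:G/A; 20:G/A.
19 of the 25 sites match, so the percent identity is 19/25 × 100 = 76.00%.

76.00%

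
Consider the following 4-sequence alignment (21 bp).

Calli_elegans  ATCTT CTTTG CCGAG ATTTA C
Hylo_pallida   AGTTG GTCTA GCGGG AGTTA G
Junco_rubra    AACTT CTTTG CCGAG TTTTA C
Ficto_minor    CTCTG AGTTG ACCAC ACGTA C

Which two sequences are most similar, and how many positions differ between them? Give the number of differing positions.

Pairwise Hamming distances:
  Calli_elegans vs Hylo_pallida: 10
  Calli_elegans vs Junco_rubra: 2
  Calli_elegans vs Ficto_minor: 9
  Hylo_pallida vs Junco_rubra: 11
  Hylo_pallida vs Ficto_minor: 14
  Junco_rubra vs Ficto_minor: 11
The smallest is 2, between Calli_elegans and Junco_rubra.

2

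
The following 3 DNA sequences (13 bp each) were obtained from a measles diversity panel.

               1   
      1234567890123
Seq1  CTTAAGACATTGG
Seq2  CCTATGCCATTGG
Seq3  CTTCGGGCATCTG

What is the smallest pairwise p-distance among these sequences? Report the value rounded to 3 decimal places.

Pairwise Hamming distances:
  Seq1 vs Seq2: 3
  Seq1 vs Seq3: 5
  Seq2 vs Seq3: 6
The smallest is 3 mismatches, between Seq1 and Seq2; p = 3/13 = 0.231.

0.231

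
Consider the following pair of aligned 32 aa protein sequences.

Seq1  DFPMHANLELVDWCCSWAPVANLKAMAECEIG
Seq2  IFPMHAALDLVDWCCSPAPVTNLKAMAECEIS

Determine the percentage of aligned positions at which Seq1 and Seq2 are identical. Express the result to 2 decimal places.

The sequences differ at positions 1 (D/I), 7 (N/A), 9 (E/D), 17 (W/P), 21 (A/T), 32 (G/S).
26 of the 32 sites match, so the percent identity is 26/32 × 100 = 81.25%.

81.25%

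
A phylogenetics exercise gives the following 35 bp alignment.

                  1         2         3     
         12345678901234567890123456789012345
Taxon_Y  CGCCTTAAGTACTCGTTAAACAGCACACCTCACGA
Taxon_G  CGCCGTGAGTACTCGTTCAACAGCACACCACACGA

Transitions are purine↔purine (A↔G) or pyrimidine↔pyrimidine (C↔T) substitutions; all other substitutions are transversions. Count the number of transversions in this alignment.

3

Differing sites — 5:T/G (Tv); 7:A/G (Ti); 18:A/C (Tv); 30:T/A (Tv).
Of the 4 differences, 1 transition and 3 transversions, so the answer is 3.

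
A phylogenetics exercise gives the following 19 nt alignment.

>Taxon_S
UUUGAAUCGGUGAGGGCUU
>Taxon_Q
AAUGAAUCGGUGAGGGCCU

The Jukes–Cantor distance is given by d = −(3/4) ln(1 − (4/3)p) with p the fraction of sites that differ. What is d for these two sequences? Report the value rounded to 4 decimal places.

0.1773

The sequences differ at positions 1 (U/A), 2 (U/A), 18 (U/C).
p = 3/19 = 0.157895.
d = −0.75 · ln(1 − (4/3)·0.157895) = −0.75 · ln(0.789473) = −0.75 · (-0.236390) = 0.1773.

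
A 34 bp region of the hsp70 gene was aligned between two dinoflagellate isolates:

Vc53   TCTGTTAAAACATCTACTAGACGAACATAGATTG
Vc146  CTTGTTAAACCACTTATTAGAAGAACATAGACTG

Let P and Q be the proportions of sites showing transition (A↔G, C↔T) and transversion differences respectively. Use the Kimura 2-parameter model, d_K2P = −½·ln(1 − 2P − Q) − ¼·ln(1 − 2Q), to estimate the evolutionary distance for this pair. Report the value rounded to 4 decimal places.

0.2966

The sequences differ at positions 1 (T/C, transition), 2 (C/T, transition), 10 (A/C, transversion), 13 (T/C, transition), 14 (C/T, transition), 17 (C/T, transition), 22 (C/A, transversion), 32 (T/C, transition).
Of the 8 differences, 6 transitions and 2 transversions over 34 sites: P = 6/34 = 0.176471, Q = 2/34 = 0.058824.
d = −0.5·ln(0.588234) − 0.25·ln(0.882352) = −0.5·(-0.530630) − 0.25·(-0.125164) = 0.2966.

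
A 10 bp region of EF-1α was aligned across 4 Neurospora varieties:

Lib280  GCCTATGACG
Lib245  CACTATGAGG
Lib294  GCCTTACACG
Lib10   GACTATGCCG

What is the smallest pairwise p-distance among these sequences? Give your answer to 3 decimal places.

Pairwise Hamming distances:
  Lib280 vs Lib245: 3
  Lib280 vs Lib294: 3
  Lib280 vs Lib10: 2
  Lib245 vs Lib294: 6
  Lib245 vs Lib10: 3
  Lib294 vs Lib10: 5
The smallest is 2 mismatches, between Lib280 and Lib10; p = 2/10 = 0.200.

0.200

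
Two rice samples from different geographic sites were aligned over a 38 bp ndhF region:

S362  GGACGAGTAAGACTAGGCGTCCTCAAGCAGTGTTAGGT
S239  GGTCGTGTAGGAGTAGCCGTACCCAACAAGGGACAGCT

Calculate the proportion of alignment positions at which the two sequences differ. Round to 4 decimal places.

0.3421

The sequences differ at positions 3 (A/T), 6 (A/T), 10 (A/G), 13 (C/G), 17 (G/C), 21 (C/A), 23 (T/C), 27 (G/C), 28 (C/A), 31 (T/G), 33 (T/A), 34 (T/C), 37 (G/C).
There are 13 differences over 38 sites, so p = 13/38 = 0.3421.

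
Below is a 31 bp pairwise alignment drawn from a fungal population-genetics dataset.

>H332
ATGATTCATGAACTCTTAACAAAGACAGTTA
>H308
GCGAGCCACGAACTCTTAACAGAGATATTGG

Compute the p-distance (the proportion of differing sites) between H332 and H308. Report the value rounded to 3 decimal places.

Mismatches occur at site 1 (A↔G), site 2 (T↔C), site 5 (T↔G), site 6 (T↔C), site 9 (T↔C), site 22 (A↔G), site 26 (C↔T), site 28 (G↔T), site 30 (T↔G), site 31 (A↔G).
There are 10 differences over 31 sites, so p = 10/31 = 0.323.

0.323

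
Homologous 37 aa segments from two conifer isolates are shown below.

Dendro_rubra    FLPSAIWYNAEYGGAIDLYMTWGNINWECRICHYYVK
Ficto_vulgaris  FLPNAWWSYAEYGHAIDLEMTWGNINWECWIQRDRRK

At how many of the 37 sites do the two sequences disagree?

Mismatches occur at site 4 (S/N), site 6 (I/W), site 8 (Y/S), site 9 (N/Y), site 14 (G/H), site 19 (Y/E), site 30 (R/W), site 32 (C/Q), site 33 (H/R), site 34 (Y/D), site 35 (Y/R), site 36 (V/R).
That gives 12 mismatches out of 37 aligned sites, so the Hamming distance is 12.

12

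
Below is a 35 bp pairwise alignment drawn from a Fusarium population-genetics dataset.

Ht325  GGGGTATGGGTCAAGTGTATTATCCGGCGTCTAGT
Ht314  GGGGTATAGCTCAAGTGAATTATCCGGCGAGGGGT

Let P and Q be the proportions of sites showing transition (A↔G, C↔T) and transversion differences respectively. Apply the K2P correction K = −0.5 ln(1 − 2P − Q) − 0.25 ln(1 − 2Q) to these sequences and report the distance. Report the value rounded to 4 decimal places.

The sequences differ at positions 8 (G/A, transition), 10 (G/C, transversion), 18 (T/A, transversion), 30 (T/A, transversion), 31 (C/G, transversion), 32 (T/G, transversion), 33 (A/G, transition).
Of the 7 differences, 2 transitions and 5 transversions over 35 sites: P = 2/35 = 0.057143, Q = 5/35 = 0.142857.
d = −0.5·ln(0.742857) − 0.25·ln(0.714286) = −0.5·(-0.297252) − 0.25·(-0.336472) = 0.2327.

0.2327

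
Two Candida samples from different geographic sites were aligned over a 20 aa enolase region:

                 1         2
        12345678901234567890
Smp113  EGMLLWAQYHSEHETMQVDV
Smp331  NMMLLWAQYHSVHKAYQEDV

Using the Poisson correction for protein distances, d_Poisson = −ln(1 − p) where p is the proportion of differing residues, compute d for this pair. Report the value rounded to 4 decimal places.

0.4308

The sequences differ at positions 1 (E/N), 2 (G/M), 12 (E/V), 14 (E/K), 15 (T/A), 16 (M/Y), 18 (V/E).
p = 7/20 = 0.350000.
d = −ln(1 − 0.350000) = −ln(0.650000) = 0.4308.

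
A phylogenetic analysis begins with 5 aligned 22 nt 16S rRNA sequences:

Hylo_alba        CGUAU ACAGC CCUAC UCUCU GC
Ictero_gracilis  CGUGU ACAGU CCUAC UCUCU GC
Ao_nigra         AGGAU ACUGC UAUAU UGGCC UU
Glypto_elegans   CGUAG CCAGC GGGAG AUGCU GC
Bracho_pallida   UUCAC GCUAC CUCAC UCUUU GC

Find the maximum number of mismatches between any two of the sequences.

16

Pairwise Hamming distances:
  Hylo_alba vs Ictero_gracilis: 2
  Hylo_alba vs Ao_nigra: 11
  Hylo_alba vs Glypto_elegans: 9
  Hylo_alba vs Bracho_pallida: 10
  Ictero_gracilis vs Ao_nigra: 13
  Ictero_gracilis vs Glypto_elegans: 11
  Ictero_gracilis vs Bracho_pallida: 12
  Ao_nigra vs Glypto_elegans: 14
  Ao_nigra vs Bracho_pallida: 16
  Glypto_elegans vs Bracho_pallida: 15
The largest is 16, between Ao_nigra and Bracho_pallida.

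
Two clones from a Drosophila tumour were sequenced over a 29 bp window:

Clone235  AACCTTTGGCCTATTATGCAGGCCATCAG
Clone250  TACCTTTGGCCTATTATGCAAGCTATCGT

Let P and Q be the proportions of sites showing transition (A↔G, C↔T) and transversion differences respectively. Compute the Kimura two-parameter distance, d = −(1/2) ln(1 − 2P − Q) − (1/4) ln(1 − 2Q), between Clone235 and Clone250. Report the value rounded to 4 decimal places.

The sequences differ at positions 1 (A/T, transversion), 21 (G/A, transition), 24 (C/T, transition), 28 (A/G, transition), 29 (G/T, transversion).
Of the 5 differences, 3 transitions and 2 transversions over 29 sites: P = 3/29 = 0.103448, Q = 2/29 = 0.068966.
d = −0.5·ln(0.724138) − 0.25·ln(0.862068) = −0.5·(-0.322773) − 0.25·(-0.148421) = 0.1985.

0.1985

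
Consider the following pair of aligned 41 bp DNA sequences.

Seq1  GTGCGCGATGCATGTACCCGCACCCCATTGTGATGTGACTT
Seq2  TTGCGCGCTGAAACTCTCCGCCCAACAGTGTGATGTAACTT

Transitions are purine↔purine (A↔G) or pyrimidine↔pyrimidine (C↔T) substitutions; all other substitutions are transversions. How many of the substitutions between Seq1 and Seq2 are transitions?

2

The sequences differ at positions 1 (G/T, transversion), 8 (A/C, transversion), 11 (C/A, transversion), 13 (T/A, transversion), 14 (G/C, transversion), 16 (A/C, transversion), 17 (C/T, transition), 22 (A/C, transversion), 24 (C/A, transversion), 25 (C/A, transversion), 28 (T/G, transversion), 37 (G/A, transition).
Of the 12 differences, 2 transitions and 10 transversions, so the answer is 2.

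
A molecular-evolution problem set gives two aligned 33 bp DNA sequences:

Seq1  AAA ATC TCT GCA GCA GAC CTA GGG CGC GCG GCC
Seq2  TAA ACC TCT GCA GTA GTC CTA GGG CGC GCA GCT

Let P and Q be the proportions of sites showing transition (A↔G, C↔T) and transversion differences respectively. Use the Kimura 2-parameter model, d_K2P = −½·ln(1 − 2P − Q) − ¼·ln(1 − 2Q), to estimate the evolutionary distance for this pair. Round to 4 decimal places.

0.2128

The sequences differ at positions 1 (A/T, transversion), 5 (T/C, transition), 14 (C/T, transition), 17 (A/T, transversion), 30 (G/A, transition), 33 (C/T, transition).
Of the 6 differences, 4 transitions and 2 transversions over 33 sites: P = 4/33 = 0.121212, Q = 2/33 = 0.060606.
d = −0.5·ln(0.696970) − 0.25·ln(0.878788) = −0.5·(-0.361013) − 0.25·(-0.129212) = 0.2128.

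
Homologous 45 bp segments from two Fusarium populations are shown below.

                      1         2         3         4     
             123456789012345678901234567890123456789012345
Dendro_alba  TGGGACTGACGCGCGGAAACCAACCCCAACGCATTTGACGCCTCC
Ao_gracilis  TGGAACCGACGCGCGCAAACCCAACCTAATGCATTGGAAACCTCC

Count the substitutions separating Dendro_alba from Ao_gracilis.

The sequences differ at positions 4 (G/A), 7 (T/C), 16 (G/C), 22 (A/C), 24 (C/A), 27 (C/T), 30 (C/T), 36 (T/G), 39 (C/A), 40 (G/A).
That gives 10 mismatches out of 45 aligned sites, so the Hamming distance is 10.

10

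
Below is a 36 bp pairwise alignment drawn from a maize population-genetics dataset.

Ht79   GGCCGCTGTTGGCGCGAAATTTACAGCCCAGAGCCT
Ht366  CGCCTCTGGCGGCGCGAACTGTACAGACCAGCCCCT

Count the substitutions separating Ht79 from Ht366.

Mismatches occur at site 1 (G↔C), site 5 (G↔T), site 9 (T↔G), site 10 (T↔C), site 19 (A↔C), site 21 (T↔G), site 27 (C↔A), site 32 (A↔C), site 33 (G↔C).
That gives 9 mismatches out of 36 aligned sites, so the Hamming distance is 9.

9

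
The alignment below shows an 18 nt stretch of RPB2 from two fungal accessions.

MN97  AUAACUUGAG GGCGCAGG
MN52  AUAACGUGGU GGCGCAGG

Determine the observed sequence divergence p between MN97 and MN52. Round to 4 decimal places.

Differing sites — 6:U/G; 9:A/G; 10:G/U.
There are 3 differences over 18 sites, so p = 3/18 = 0.1667.

0.1667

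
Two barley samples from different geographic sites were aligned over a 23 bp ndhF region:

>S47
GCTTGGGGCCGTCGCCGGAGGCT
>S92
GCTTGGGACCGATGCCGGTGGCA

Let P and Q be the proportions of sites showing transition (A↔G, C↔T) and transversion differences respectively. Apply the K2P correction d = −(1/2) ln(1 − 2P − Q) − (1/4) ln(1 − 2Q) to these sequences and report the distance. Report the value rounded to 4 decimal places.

0.2570

The sequences differ at positions 8 (G/A, transition), 12 (T/A, transversion), 13 (C/T, transition), 19 (A/T, transversion), 23 (T/A, transversion).
Of the 5 differences, 2 transitions and 3 transversions over 23 sites: P = 2/23 = 0.086957, Q = 3/23 = 0.130435.
d = −0.5·ln(0.695651) − 0.25·ln(0.739130) = −0.5·(-0.362907) − 0.25·(-0.302281) = 0.2570.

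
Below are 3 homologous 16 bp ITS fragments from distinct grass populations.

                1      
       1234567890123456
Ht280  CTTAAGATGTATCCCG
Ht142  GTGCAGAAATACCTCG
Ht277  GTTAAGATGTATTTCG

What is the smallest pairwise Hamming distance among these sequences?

Pairwise Hamming distances:
  Ht280 vs Ht142: 7
  Ht280 vs Ht277: 3
  Ht142 vs Ht277: 6
The smallest is 3, between Ht280 and Ht277.

3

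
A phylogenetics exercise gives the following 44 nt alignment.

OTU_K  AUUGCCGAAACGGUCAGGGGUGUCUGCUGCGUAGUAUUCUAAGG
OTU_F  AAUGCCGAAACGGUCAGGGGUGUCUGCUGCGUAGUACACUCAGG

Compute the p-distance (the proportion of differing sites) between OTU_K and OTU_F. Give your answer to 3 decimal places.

0.091

Mismatches occur at site 2 (U↔A), site 37 (U↔C), site 38 (U↔A), site 41 (A↔C).
There are 4 differences over 44 sites, so p = 4/44 = 0.091.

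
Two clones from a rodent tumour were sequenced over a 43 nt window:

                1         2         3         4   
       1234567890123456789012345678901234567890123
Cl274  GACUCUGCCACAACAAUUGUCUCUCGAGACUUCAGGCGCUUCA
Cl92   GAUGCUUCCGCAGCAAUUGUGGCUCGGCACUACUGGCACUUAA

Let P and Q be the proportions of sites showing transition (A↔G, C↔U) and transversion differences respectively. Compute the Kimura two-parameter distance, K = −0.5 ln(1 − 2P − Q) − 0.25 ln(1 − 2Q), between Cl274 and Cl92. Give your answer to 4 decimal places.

0.3875

Mismatches occur at site 3 (C↔U, transition), site 4 (U↔G, transversion), site 7 (G↔U, transversion), site 10 (A↔G, transition), site 13 (A↔G, transition), site 21 (C↔G, transversion), site 22 (U↔G, transversion), site 27 (A↔G, transition), site 28 (G↔C, transversion), site 32 (U↔A, transversion), site 34 (A↔U, transversion), site 38 (G↔A, transition), site 42 (C↔A, transversion).
Of the 13 differences, 5 transitions and 8 transversions over 43 sites: P = 5/43 = 0.116279, Q = 8/43 = 0.186047.
d = −0.5·ln(0.581395) − 0.25·ln(0.627906) = −0.5·(-0.542325) − 0.25·(-0.465365) = 0.3875.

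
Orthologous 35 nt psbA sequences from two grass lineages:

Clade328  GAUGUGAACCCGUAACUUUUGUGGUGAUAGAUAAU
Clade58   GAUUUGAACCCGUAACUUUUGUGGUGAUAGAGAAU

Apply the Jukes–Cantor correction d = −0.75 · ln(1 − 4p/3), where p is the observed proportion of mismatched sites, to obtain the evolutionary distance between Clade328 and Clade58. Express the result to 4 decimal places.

0.0594

Differing sites — 4:G/U; 32:U/G.
p = 2/35 = 0.057143.
d = −0.75 · ln(1 − (4/3)·0.057143) = −0.75 · ln(0.923809) = −0.75 · (-0.079250) = 0.0594.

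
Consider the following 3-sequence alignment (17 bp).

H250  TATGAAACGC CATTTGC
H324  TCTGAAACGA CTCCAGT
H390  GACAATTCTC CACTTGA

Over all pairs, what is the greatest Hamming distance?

12

Pairwise Hamming distances:
  H250 vs H324: 7
  H250 vs H390: 8
  H324 vs H390: 12
The largest is 12, between H324 and H390.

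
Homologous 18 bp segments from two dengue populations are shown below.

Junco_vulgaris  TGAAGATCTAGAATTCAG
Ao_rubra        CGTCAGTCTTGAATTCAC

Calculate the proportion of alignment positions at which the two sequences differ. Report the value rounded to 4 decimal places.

Differing sites — 1:T/C; 3:A/T; 4:A/C; 5:G/A; 6:A/G; 10:A/T; 18:G/C.
There are 7 differences over 18 sites, so p = 7/18 = 0.3889.

0.3889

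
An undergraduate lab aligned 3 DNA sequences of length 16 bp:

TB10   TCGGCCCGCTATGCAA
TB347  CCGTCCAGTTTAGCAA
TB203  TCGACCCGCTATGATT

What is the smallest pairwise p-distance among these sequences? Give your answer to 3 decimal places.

0.250

Pairwise Hamming distances:
  TB10 vs TB347: 6
  TB10 vs TB203: 4
  TB347 vs TB203: 9
The smallest is 4 mismatches, between TB10 and TB203; p = 4/16 = 0.250.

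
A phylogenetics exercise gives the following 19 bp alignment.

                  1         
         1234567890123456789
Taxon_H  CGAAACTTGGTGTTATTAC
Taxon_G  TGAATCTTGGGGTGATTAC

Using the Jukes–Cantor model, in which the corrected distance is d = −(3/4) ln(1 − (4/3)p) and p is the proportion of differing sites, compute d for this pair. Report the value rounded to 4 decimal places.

0.2471

Differing sites — 1:C/T; 5:A/T; 11:T/G; 14:T/G.
p = 4/19 = 0.210526.
d = −0.75 · ln(1 − (4/3)·0.210526) = −0.75 · ln(0.719299) = −0.75 · (-0.329478) = 0.2471.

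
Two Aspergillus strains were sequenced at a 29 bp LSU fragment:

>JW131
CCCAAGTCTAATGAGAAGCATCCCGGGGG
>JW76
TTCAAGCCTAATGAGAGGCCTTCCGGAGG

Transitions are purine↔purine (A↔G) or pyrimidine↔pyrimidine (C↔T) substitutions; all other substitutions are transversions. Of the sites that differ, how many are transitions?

6

Differing sites — 1:C/T (Ti); 2:C/T (Ti); 7:T/C (Ti); 17:A/G (Ti); 20:A/C (Tv); 22:C/T (Ti); 27:G/A (Ti).
Of the 7 differences, 6 transitions and 1 transversion, so the answer is 6.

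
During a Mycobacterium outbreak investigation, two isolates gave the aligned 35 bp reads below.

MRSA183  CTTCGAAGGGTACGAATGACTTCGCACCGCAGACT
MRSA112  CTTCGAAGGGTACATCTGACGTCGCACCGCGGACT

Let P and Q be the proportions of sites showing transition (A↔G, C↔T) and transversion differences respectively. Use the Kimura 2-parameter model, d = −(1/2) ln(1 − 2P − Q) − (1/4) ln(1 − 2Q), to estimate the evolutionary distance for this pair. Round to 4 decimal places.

0.1586

The sequences differ at positions 14 (G/A, transition), 15 (A/T, transversion), 16 (A/C, transversion), 21 (T/G, transversion), 31 (A/G, transition).
Of the 5 differences, 2 transitions and 3 transversions over 35 sites: P = 2/35 = 0.057143, Q = 3/35 = 0.085714.
d = −0.5·ln(0.800000) − 0.25·ln(0.828572) = −0.5·(-0.223144) − 0.25·(-0.188052) = 0.1586.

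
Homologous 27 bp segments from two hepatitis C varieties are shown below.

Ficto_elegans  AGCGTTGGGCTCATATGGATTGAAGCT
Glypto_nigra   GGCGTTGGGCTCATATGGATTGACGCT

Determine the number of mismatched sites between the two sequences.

The sequences differ at positions 1 (A/G), 24 (A/C).
That gives 2 mismatches out of 27 aligned sites, so the Hamming distance is 2.

2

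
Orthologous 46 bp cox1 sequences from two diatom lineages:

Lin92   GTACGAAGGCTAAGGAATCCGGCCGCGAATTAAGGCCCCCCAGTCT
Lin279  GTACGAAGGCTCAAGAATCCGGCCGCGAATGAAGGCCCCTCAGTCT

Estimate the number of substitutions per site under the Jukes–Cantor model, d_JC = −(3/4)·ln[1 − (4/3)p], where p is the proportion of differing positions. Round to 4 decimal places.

Mismatches occur at site 12 (A↔C), site 14 (G↔A), site 31 (T↔G), site 40 (C↔T).
p = 4/46 = 0.086957.
d = −0.75 · ln(1 − (4/3)·0.086957) = −0.75 · ln(0.884057) = −0.75 · (-0.123234) = 0.0924.

0.0924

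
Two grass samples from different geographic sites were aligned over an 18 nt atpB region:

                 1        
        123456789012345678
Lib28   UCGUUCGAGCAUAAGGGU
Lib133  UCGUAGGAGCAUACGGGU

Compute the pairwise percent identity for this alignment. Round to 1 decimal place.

83.3%

The sequences differ at positions 5 (U/A), 6 (C/G), 14 (A/C).
15 of the 18 sites match, so the percent identity is 15/18 × 100 = 83.3%.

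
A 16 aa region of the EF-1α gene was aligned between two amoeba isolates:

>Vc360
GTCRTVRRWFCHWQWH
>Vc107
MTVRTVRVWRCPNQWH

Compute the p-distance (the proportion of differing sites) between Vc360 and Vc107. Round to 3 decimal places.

0.375

Differing sites — 1:G/M; 3:C/V; 8:R/V; 10:F/R; 12:H/P; 13:W/N.
There are 6 differences over 16 sites, so p = 6/16 = 0.375.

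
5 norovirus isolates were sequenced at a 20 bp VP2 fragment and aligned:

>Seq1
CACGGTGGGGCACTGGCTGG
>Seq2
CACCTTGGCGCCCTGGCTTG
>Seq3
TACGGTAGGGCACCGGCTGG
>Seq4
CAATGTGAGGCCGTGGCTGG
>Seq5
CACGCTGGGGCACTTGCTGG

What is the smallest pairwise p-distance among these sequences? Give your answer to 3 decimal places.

0.100

Pairwise Hamming distances:
  Seq1 vs Seq2: 5
  Seq1 vs Seq3: 3
  Seq1 vs Seq4: 5
  Seq1 vs Seq5: 2
  Seq2 vs Seq3: 8
  Seq2 vs Seq4: 7
  Seq2 vs Seq5: 6
  Seq3 vs Seq4: 8
  Seq3 vs Seq5: 5
  Seq4 vs Seq5: 7
The smallest is 2 mismatches, between Seq1 and Seq5; p = 2/20 = 0.100.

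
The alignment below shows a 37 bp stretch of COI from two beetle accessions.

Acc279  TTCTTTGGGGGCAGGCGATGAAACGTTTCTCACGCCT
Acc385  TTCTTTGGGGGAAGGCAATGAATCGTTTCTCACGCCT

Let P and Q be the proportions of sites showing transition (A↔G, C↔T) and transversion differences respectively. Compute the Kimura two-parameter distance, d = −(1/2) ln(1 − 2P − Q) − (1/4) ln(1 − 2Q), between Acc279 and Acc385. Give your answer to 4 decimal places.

Mismatches occur at site 12 (C↔A, transversion), site 17 (G↔A, transition), site 23 (A↔T, transversion).
Of the 3 differences, 1 transition and 2 transversions over 37 sites: P = 1/37 = 0.027027, Q = 2/37 = 0.054054.
d = −0.5·ln(0.891892) − 0.25·ln(0.891892) = −0.5·(-0.114410) − 0.25·(-0.114410) = 0.0858.

0.0858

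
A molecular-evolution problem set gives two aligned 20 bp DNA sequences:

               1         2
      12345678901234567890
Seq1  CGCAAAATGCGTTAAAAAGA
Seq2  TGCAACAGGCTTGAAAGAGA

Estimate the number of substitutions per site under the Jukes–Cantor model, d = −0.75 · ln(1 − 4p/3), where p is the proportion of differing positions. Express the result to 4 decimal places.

Differing sites — 1:C/T; 6:A/C; 8:T/G; 11:G/T; 13:T/G; 17:A/G.
p = 6/20 = 0.300000.
d = −0.75 · ln(1 − (4/3)·0.300000) = −0.75 · ln(0.600000) = −0.75 · (-0.510826) = 0.3831.

0.3831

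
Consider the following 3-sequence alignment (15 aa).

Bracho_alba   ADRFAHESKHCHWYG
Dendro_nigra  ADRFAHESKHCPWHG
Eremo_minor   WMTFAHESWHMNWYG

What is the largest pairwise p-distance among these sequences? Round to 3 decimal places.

0.467

Pairwise Hamming distances:
  Bracho_alba vs Dendro_nigra: 2
  Bracho_alba vs Eremo_minor: 6
  Dendro_nigra vs Eremo_minor: 7
The largest is 7 mismatches, between Dendro_nigra and Eremo_minor; p = 7/15 = 0.467.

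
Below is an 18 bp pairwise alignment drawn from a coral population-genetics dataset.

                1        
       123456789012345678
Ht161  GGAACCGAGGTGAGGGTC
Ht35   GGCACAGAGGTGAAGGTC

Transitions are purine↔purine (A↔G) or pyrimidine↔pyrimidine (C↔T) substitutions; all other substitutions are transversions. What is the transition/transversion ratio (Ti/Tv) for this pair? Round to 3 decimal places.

Differing sites — 3:A/C (Tv); 6:C/A (Tv); 14:G/A (Ti).
Of the 3 differences, 1 transition and 2 transversions, so Ti/Tv = 1/2 = 0.500.

0.500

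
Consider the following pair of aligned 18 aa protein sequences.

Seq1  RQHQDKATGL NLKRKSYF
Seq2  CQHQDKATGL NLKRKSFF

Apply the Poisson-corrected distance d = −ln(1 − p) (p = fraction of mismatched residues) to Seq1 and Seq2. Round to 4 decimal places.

Differing sites — 1:R/C; 17:Y/F.
p = 2/18 = 0.111111.
d = −ln(1 − 0.111111) = −ln(0.888889) = 0.1178.

0.1178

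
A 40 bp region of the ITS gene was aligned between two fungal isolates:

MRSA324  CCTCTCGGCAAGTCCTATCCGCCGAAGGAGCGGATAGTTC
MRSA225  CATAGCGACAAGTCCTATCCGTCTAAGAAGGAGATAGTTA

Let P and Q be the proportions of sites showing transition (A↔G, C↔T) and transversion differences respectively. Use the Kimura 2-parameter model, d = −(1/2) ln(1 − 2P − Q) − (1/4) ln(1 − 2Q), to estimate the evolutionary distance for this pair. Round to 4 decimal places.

0.3046

Differing sites — 2:C/A (Tv); 4:C/A (Tv); 5:T/G (Tv); 8:G/A (Ti); 22:C/T (Ti); 24:G/T (Tv); 28:G/A (Ti); 31:C/G (Tv); 32:G/A (Ti); 40:C/A (Tv).
Of the 10 differences, 4 transitions and 6 transversions over 40 sites: P = 4/40 = 0.100000, Q = 6/40 = 0.150000.
d = −0.5·ln(0.650000) − 0.25·ln(0.700000) = −0.5·(-0.430783) − 0.25·(-0.356675) = 0.3046.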